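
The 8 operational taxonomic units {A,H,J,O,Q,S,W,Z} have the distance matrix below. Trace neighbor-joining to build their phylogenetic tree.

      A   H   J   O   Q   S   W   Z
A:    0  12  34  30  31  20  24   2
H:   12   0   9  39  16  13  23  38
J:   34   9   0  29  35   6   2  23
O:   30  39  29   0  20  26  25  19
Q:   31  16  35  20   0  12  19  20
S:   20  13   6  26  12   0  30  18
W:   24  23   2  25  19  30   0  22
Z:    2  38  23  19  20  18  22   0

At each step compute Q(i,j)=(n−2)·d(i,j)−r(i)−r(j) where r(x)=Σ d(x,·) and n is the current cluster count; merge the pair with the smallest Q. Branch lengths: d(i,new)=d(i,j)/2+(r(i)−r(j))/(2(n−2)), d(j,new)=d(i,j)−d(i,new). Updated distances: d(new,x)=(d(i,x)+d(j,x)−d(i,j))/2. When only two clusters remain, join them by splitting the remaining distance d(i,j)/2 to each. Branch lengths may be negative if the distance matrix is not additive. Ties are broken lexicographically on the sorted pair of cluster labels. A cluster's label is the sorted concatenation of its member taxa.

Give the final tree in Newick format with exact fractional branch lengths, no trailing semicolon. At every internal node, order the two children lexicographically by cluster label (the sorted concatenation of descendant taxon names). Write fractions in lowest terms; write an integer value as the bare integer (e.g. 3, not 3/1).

step 1: merge (A,Z) at d=2, Q=-283; branch lengths A→23/12, Z→1/12; new cluster AZ
  updated: d(AZ,H)=24, d(AZ,J)=55/2, d(AZ,O)=47/2, d(AZ,Q)=49/2, d(AZ,S)=18, d(AZ,W)=22
step 2: merge (J,W) at d=2, Q=-439/2; branch lengths J→-1/4, W→9/4; new cluster JW
  updated: d(AZ,JW)=95/4, d(H,JW)=15, d(JW,O)=26, d(JW,Q)=26, d(JW,S)=17
step 3: merge (H,JW) at d=15, Q=-619/4; branch lengths H→237/32, JW→243/32; new cluster HJW
  updated: d(AZ,HJW)=131/8, d(HJW,O)=25, d(HJW,Q)=27/2, d(HJW,S)=15/2
step 4: merge (AZ,O) at d=47/2, Q=-851/8; branch lengths AZ→467/48, O→661/48; new cluster AOZ
  updated: d(AOZ,HJW)=143/16, d(AOZ,Q)=21/2, d(AOZ,S)=41/4
step 5: merge (AOZ,Q) at d=21/2, Q=-715/16; branch lengths AOZ→235/64, Q→437/64; new cluster AOQZ
  updated: d(AOQZ,HJW)=191/32, d(AOQZ,S)=47/8
step 6: merge (AOQZ,HJW) at d=191/32, Q=-619/32; branch lengths AOQZ→139/64, HJW→243/64; new cluster AHJOQWZ
  updated: d(AHJOQWZ,S)=237/64
step 7: merge (AHJOQWZ,S) at d=237/64; branch lengths AHJOQWZ→237/128, S→237/128; new cluster AHJOQSWZ
final tree: (((((A:23/12,Z:1/12):467/48,O:661/48):235/64,Q:437/64):139/64,(H:237/32,(J:-1/4,W:9/4):243/32):243/64):237/128,S:237/128)
total length: 4011/64

(((((A:23/12,Z:1/12):467/48,O:661/48):235/64,Q:437/64):139/64,(H:237/32,(J:-1/4,W:9/4):243/32):243/64):237/128,S:237/128)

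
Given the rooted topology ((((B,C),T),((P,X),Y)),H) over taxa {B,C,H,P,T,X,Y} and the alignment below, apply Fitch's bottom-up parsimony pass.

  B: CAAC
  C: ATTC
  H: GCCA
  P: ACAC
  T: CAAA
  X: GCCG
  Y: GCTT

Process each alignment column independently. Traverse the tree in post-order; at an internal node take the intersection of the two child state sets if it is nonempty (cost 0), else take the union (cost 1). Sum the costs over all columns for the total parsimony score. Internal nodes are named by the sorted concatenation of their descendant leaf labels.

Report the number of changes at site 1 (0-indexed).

[col 0] BC: children B:{C}, C:{A} ∪→ {A,C}; cost 1
[col 0] BCT: children BC:{A,C}, T:{C} ∩→ {C}; cost 0
[col 0] PX: children P:{A}, X:{G} ∪→ {A,G}; cost 1
[col 0] PXY: children PX:{A,G}, Y:{G} ∩→ {G}; cost 0
[col 0] BCPTXY: children BCT:{C}, PXY:{G} ∪→ {C,G}; cost 1
[col 0] BCHPTXY: children BCPTXY:{C,G}, H:{G} ∩→ {G}; cost 0
[col 1] BC: children B:{A}, C:{T} ∪→ {A,T}; cost 1
[col 1] BCT: children BC:{A,T}, T:{A} ∩→ {A}; cost 0
[col 1] PX: children P:{C}, X:{C} ∩→ {C}; cost 0
[col 1] PXY: children PX:{C}, Y:{C} ∩→ {C}; cost 0
[col 1] BCPTXY: children BCT:{A}, PXY:{C} ∪→ {A,C}; cost 1
[col 1] BCHPTXY: children BCPTXY:{A,C}, H:{C} ∩→ {C}; cost 0
[col 2] BC: children B:{A}, C:{T} ∪→ {A,T}; cost 1
[col 2] BCT: children BC:{A,T}, T:{A} ∩→ {A}; cost 0
[col 2] PX: children P:{A}, X:{C} ∪→ {A,C}; cost 1
[col 2] PXY: children PX:{A,C}, Y:{T} ∪→ {A,C,T}; cost 1
[col 2] BCPTXY: children BCT:{A}, PXY:{A,C,T} ∩→ {A}; cost 0
[col 2] BCHPTXY: children BCPTXY:{A}, H:{C} ∪→ {A,C}; cost 1
[col 3] BC: children B:{C}, C:{C} ∩→ {C}; cost 0
[col 3] BCT: children BC:{C}, T:{A} ∪→ {A,C}; cost 1
[col 3] PX: children P:{C}, X:{G} ∪→ {C,G}; cost 1
[col 3] PXY: children PX:{C,G}, Y:{T} ∪→ {C,G,T}; cost 1
[col 3] BCPTXY: children BCT:{A,C}, PXY:{C,G,T} ∩→ {C}; cost 0
[col 3] BCHPTXY: children BCPTXY:{C}, H:{A} ∪→ {A,C}; cost 1
per-site changes: [3, 2, 4, 4]; total = 13

2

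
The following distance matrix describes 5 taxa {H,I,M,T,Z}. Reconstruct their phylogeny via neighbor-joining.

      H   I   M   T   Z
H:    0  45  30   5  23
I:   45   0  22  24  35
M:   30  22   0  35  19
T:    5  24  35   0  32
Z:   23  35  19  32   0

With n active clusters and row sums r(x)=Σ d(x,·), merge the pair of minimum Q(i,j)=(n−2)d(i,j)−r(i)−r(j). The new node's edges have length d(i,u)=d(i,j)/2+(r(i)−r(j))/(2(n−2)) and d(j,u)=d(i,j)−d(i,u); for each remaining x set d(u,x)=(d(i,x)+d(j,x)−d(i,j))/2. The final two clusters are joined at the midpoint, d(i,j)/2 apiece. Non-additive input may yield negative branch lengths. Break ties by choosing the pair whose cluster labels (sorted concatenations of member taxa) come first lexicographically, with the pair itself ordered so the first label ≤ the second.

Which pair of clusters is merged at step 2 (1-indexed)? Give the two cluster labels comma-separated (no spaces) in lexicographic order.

iteration 1: select H,T (d=5, Q=-184); attach at lengths (11/3, 4/3); label the merged cluster HT
  updated: d(HT,I)=32, d(HT,M)=30, d(HT,Z)=25
iteration 2: select HT,Z (d=25, Q=-116); attach at lengths (29/2, 21/2); label the merged cluster HTZ
  updated: d(HTZ,I)=21, d(HTZ,M)=12
iteration 3: select HTZ,I (d=21, Q=-55); attach at lengths (11/2, 31/2); label the merged cluster HITZ
  updated: d(HITZ,M)=13/2
iteration 4: select HITZ,M (d=13/2); attach at lengths (13/4, 13/4); label the merged cluster HIMTZ
final tree: ((((H:11/3,T:4/3):29/2,Z:21/2):11/2,I:31/2):13/4,M:13/4)
total length: 115/2

HT,Z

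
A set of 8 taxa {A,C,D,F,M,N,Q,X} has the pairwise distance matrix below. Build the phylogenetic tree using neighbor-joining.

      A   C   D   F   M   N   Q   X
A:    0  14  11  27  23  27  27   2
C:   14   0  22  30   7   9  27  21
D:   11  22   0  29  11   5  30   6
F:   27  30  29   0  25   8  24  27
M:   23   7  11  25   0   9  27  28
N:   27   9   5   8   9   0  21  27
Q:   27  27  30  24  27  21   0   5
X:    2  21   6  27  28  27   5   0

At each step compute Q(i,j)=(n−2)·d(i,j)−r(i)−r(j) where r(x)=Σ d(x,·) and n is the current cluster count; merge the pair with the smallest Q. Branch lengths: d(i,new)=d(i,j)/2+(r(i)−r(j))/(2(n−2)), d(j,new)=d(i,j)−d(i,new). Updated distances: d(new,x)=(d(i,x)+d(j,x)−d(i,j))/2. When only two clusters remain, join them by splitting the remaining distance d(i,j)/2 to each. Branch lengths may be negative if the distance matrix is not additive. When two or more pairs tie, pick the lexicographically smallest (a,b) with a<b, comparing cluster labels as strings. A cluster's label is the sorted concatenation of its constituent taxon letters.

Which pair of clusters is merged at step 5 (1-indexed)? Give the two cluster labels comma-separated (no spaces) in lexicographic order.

step 1: merge (Q,X) at d=5, Q=-247; branch lengths Q→25/4, X→-5/4; new cluster QX
  updated: d(A,QX)=12, d(C,QX)=43/2, d(D,QX)=31/2, d(F,QX)=23, d(M,QX)=25, d(N,QX)=43/2
step 2: merge (F,N) at d=8, Q=-363/2; branch lengths F→41/4, N→-9/4; new cluster FN
  updated: d(A,FN)=23, d(C,FN)=31/2, d(D,FN)=13, d(FN,M)=13, d(FN,QX)=73/4
step 3: merge (C,M) at d=7, Q=-131; branch lengths C→29/8, M→27/8; new cluster CM
  updated: d(A,CM)=15, d(CM,D)=13, d(CM,FN)=43/4, d(CM,QX)=79/4
step 4: merge (CM,FN) at d=43/4, Q=-365/4; branch lengths CM→103/24, FN→155/24; new cluster CFMN
  updated: d(A,CFMN)=109/8, d(CFMN,D)=61/8, d(CFMN,QX)=109/8
step 5: merge (A,QX) at d=12, Q=-215/4; branch lengths A→39/8, QX→57/8; new cluster AQX
  updated: d(AQX,CFMN)=61/8, d(AQX,D)=29/4
step 6: merge (AQX,CFMN) at d=61/8, Q=-45/2; branch lengths AQX→29/8, CFMN→4; new cluster ACFMNQX
  updated: d(ACFMNQX,D)=29/8
step 7: merge (ACFMNQX,D) at d=29/8; branch lengths ACFMNQX→29/16, D→29/16; new cluster ACDFMNQX
final tree: (((A:39/8,(Q:25/4,X:-5/4):57/8):29/8,((C:29/8,M:27/8):103/24,(F:41/4,N:-9/4):155/24):4):29/16,D:29/16)
total length: 54

A,QX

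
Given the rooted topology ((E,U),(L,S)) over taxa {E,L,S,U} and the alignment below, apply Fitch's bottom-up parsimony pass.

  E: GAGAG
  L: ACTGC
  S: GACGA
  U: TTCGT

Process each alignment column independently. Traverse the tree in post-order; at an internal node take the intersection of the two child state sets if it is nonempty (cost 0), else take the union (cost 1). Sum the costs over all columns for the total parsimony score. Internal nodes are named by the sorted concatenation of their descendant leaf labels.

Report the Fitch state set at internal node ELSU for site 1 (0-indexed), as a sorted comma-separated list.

A

site 0, node EU: E={G} ∪ U={T} → {G,T} (+1)
site 0, node LS: L={A} ∪ S={G} → {A,G} (+1)
site 0, node ELSU: EU={G,T} ∩ LS={A,G} → {G} (+0)
site 1, node EU: E={A} ∪ U={T} → {A,T} (+1)
site 1, node LS: L={C} ∪ S={A} → {A,C} (+1)
site 1, node ELSU: EU={A,T} ∩ LS={A,C} → {A} (+0)
site 2, node EU: E={G} ∪ U={C} → {C,G} (+1)
site 2, node LS: L={T} ∪ S={C} → {C,T} (+1)
site 2, node ELSU: EU={C,G} ∩ LS={C,T} → {C} (+0)
site 3, node EU: E={A} ∪ U={G} → {A,G} (+1)
site 3, node LS: L={G} ∩ S={G} → {G} (+0)
site 3, node ELSU: EU={A,G} ∩ LS={G} → {G} (+0)
site 4, node EU: E={G} ∪ U={T} → {G,T} (+1)
site 4, node LS: L={C} ∪ S={A} → {A,C} (+1)
site 4, node ELSU: EU={G,T} ∪ LS={A,C} → {A,C,G,T} (+1)
per-site changes: [2, 2, 2, 1, 3]; total = 10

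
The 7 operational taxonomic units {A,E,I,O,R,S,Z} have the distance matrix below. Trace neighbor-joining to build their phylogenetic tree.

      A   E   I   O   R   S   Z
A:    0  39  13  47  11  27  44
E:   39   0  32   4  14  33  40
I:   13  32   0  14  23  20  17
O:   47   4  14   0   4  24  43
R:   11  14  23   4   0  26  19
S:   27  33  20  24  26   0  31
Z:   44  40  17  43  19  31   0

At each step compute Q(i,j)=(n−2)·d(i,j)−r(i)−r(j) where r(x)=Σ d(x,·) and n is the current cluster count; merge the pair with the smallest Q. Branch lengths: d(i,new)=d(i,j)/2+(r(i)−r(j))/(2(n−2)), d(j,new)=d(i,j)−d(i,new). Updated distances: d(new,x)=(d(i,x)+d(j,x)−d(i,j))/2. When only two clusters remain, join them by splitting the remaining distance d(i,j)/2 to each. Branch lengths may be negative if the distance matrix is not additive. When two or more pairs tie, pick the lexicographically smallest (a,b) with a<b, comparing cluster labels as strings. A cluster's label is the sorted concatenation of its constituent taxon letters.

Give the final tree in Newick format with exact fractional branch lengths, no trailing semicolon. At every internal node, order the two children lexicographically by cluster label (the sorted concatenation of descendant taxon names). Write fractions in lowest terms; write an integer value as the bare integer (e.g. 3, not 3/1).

step 1: merge (E,O) at d=4, Q=-278; branch lengths E→23/5, O→-3/5; new cluster EO
  updated: d(A,EO)=41, d(EO,I)=21, d(EO,R)=7, d(EO,S)=53/2, d(EO,Z)=79/2
step 2: merge (EO,R) at d=7, Q=-193; branch lengths EO→77/8, R→-21/8; new cluster EOR
  updated: d(A,EOR)=45/2, d(EOR,I)=37/2, d(EOR,S)=91/4, d(EOR,Z)=103/4
step 3: merge (A,I) at d=13, Q=-136; branch lengths A→77/6, I→1/6; new cluster AI
  updated: d(AI,EOR)=14, d(AI,S)=17, d(AI,Z)=24
step 4: merge (AI,S) at d=17, Q=-367/4; branch lengths AI→73/16, S→199/16; new cluster AIS
  updated: d(AIS,EOR)=79/8, d(AIS,Z)=19
step 5: merge (AIS,EOR) at d=79/8, Q=-437/8; branch lengths AIS→25/16, EOR→133/16; new cluster AEIORS
  updated: d(AEIORS,Z)=279/16
step 6: merge (AEIORS,Z) at d=279/16; branch lengths AEIORS→279/32, Z→279/32; new cluster AEIORSZ
final tree: ((((A:77/6,I:1/6):73/16,S:199/16):25/16,((E:23/5,O:-3/5):77/8,R:-21/8):133/16):279/32,Z:279/32)
total length: 1093/16

((((A:77/6,I:1/6):73/16,S:199/16):25/16,((E:23/5,O:-3/5):77/8,R:-21/8):133/16):279/32,Z:279/32)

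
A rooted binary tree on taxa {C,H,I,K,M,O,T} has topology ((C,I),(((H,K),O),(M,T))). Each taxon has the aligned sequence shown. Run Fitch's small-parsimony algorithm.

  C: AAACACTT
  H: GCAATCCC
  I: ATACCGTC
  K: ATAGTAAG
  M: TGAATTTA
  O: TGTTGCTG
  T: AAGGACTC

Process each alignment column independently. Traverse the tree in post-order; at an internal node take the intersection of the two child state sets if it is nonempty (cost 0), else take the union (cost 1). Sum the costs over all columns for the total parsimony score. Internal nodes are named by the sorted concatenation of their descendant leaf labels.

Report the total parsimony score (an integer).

27

site 0, node CI: C={A} ∩ I={A} → {A} (+0)
site 0, node HK: H={G} ∪ K={A} → {A,G} (+1)
site 0, node HKO: HK={A,G} ∪ O={T} → {A,G,T} (+1)
site 0, node MT: M={T} ∪ T={A} → {A,T} (+1)
site 0, node HKMOT: HKO={A,G,T} ∩ MT={A,T} → {A,T} (+0)
site 0, node CHIKMOT: CI={A} ∩ HKMOT={A,T} → {A} (+0)
site 1, node CI: C={A} ∪ I={T} → {A,T} (+1)
site 1, node HK: H={C} ∪ K={T} → {C,T} (+1)
site 1, node HKO: HK={C,T} ∪ O={G} → {C,G,T} (+1)
site 1, node MT: M={G} ∪ T={A} → {A,G} (+1)
site 1, node HKMOT: HKO={C,G,T} ∩ MT={A,G} → {G} (+0)
site 1, node CHIKMOT: CI={A,T} ∪ HKMOT={G} → {A,G,T} (+1)
site 2, node CI: C={A} ∩ I={A} → {A} (+0)
site 2, node HK: H={A} ∩ K={A} → {A} (+0)
site 2, node HKO: HK={A} ∪ O={T} → {A,T} (+1)
site 2, node MT: M={A} ∪ T={G} → {A,G} (+1)
site 2, node HKMOT: HKO={A,T} ∩ MT={A,G} → {A} (+0)
site 2, node CHIKMOT: CI={A} ∩ HKMOT={A} → {A} (+0)
site 3, node CI: C={C} ∩ I={C} → {C} (+0)
site 3, node HK: H={A} ∪ K={G} → {A,G} (+1)
site 3, node HKO: HK={A,G} ∪ O={T} → {A,G,T} (+1)
site 3, node MT: M={A} ∪ T={G} → {A,G} (+1)
site 3, node HKMOT: HKO={A,G,T} ∩ MT={A,G} → {A,G} (+0)
site 3, node CHIKMOT: CI={C} ∪ HKMOT={A,G} → {A,C,G} (+1)
site 4, node CI: C={A} ∪ I={C} → {A,C} (+1)
site 4, node HK: H={T} ∩ K={T} → {T} (+0)
site 4, node HKO: HK={T} ∪ O={G} → {G,T} (+1)
site 4, node MT: M={T} ∪ T={A} → {A,T} (+1)
site 4, node HKMOT: HKO={G,T} ∩ MT={A,T} → {T} (+0)
site 4, node CHIKMOT: CI={A,C} ∪ HKMOT={T} → {A,C,T} (+1)
site 5, node CI: C={C} ∪ I={G} → {C,G} (+1)
site 5, node HK: H={C} ∪ K={A} → {A,C} (+1)
site 5, node HKO: HK={A,C} ∩ O={C} → {C} (+0)
site 5, node MT: M={T} ∪ T={C} → {C,T} (+1)
site 5, node HKMOT: HKO={C} ∩ MT={C,T} → {C} (+0)
site 5, node CHIKMOT: CI={C,G} ∩ HKMOT={C} → {C} (+0)
site 6, node CI: C={T} ∩ I={T} → {T} (+0)
site 6, node HK: H={C} ∪ K={A} → {A,C} (+1)
site 6, node HKO: HK={A,C} ∪ O={T} → {A,C,T} (+1)
site 6, node MT: M={T} ∩ T={T} → {T} (+0)
site 6, node HKMOT: HKO={A,C,T} ∩ MT={T} → {T} (+0)
site 6, node CHIKMOT: CI={T} ∩ HKMOT={T} → {T} (+0)
site 7, node CI: C={T} ∪ I={C} → {C,T} (+1)
site 7, node HK: H={C} ∪ K={G} → {C,G} (+1)
site 7, node HKO: HK={C,G} ∩ O={G} → {G} (+0)
site 7, node MT: M={A} ∪ T={C} → {A,C} (+1)
site 7, node HKMOT: HKO={G} ∪ MT={A,C} → {A,C,G} (+1)
site 7, node CHIKMOT: CI={C,T} ∩ HKMOT={A,C,G} → {C} (+0)
per-site changes: [3, 5, 2, 4, 4, 3, 2, 4]; total = 27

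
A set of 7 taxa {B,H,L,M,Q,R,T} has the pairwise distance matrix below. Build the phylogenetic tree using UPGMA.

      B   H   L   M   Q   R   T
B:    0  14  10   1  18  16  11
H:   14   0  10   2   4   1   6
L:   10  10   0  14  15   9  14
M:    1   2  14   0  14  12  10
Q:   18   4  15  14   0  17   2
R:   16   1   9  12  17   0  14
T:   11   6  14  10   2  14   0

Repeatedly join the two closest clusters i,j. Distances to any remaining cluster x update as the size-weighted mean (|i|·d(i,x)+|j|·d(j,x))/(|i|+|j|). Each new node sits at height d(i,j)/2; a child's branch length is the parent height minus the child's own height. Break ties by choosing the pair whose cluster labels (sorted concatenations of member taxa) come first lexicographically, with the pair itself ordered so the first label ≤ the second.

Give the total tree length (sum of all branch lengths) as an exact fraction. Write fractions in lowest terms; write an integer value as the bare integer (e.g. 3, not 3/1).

1. join B+M (d=1) ⇒ BM; edges |B|=1/2, |M|=1/2
  updated: d(BM,H)=8, d(BM,L)=12, d(BM,Q)=16, d(BM,R)=14, d(BM,T)=21/2
2. join H+R (d=1) ⇒ HR; edges |H|=1/2, |R|=1/2
  updated: d(BM,HR)=11, d(HR,L)=19/2, d(HR,Q)=21/2, d(HR,T)=10
3. join Q+T (d=2) ⇒ QT; edges |Q|=1, |T|=1
  updated: d(BM,QT)=53/4, d(HR,QT)=41/4, d(L,QT)=29/2
4. join HR+L (d=19/2) ⇒ HLR; edges |HR|=17/4, |L|=19/4
  updated: d(BM,HLR)=34/3, d(HLR,QT)=35/3
5. join BM+HLR (d=34/3) ⇒ BHLMR; edges |BM|=31/6, |HLR|=11/12
  updated: d(BHLMR,QT)=123/10
6. join BHLMR+QT (d=123/10) ⇒ BHLMQRT; edges |BHLMR|=29/60, |QT|=103/20
final tree: (((B:1/2,M:1/2):31/6,((H:1/2,R:1/2):17/4,L:19/4):11/12):29/60,(Q:1,T:1):103/20)
total length: 1483/60

1483/60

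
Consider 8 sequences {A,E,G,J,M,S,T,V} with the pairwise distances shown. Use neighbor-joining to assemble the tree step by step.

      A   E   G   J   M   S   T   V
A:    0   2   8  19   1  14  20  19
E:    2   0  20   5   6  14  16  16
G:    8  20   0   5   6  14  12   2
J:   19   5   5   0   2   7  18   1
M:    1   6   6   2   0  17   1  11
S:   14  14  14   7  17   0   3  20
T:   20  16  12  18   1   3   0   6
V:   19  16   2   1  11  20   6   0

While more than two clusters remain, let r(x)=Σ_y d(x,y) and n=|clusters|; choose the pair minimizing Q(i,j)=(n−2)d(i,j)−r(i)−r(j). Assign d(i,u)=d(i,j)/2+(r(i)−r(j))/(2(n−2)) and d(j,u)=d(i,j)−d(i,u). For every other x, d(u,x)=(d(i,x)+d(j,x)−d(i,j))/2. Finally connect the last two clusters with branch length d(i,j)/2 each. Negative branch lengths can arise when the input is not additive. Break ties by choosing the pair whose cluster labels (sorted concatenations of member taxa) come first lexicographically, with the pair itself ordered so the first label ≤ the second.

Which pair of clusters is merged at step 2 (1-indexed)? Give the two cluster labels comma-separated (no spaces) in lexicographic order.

step 1: merge (A,E) at d=2, Q=-150; branch lengths A→4/3, E→2/3; new cluster AE
  updated: d(AE,G)=13, d(AE,J)=11, d(AE,M)=5/2, d(AE,S)=13, d(AE,T)=17, d(AE,V)=33/2
step 2: merge (S,T) at d=3, Q=-116; branch lengths S→16/5, T→-1/5; new cluster ST
  updated: d(AE,ST)=27/2, d(G,ST)=23/2, d(J,ST)=11, d(M,ST)=15/2, d(ST,V)=23/2
step 3: merge (AE,M) at d=5/2, Q=-151/2; branch lengths AE→75/16, M→-35/16; new cluster AEM
  updated: d(AEM,G)=33/4, d(AEM,J)=21/4, d(AEM,ST)=37/4, d(AEM,V)=25/2
step 4: merge (AEM,ST) at d=37/4, Q=-203/4; branch lengths AEM→79/24, ST→143/24; new cluster AEMST
  updated: d(AEMST,G)=21/4, d(AEMST,J)=7/2, d(AEMST,V)=59/8
step 5: merge (AEMST,J) at d=7/2, Q=-149/8; branch lengths AEMST→109/32, J→3/32; new cluster AEJMST
  updated: d(AEJMST,G)=27/8, d(AEJMST,V)=39/16
step 6: merge (AEJMST,G) at d=27/8, Q=-125/16; branch lengths AEJMST→61/32, G→47/32; new cluster AEGJMST
  updated: d(AEGJMST,V)=17/32
step 7: merge (AEGJMST,V) at d=17/32; branch lengths AEGJMST→17/64, V→17/64; new cluster AEGJMSTV
final tree: ((((((A:4/3,E:2/3):75/16,M:-35/16):79/24,(S:16/5,T:-1/5):143/24):109/32,J:3/32):61/32,G:47/32):17/64,V:17/64)
total length: 773/32

S,T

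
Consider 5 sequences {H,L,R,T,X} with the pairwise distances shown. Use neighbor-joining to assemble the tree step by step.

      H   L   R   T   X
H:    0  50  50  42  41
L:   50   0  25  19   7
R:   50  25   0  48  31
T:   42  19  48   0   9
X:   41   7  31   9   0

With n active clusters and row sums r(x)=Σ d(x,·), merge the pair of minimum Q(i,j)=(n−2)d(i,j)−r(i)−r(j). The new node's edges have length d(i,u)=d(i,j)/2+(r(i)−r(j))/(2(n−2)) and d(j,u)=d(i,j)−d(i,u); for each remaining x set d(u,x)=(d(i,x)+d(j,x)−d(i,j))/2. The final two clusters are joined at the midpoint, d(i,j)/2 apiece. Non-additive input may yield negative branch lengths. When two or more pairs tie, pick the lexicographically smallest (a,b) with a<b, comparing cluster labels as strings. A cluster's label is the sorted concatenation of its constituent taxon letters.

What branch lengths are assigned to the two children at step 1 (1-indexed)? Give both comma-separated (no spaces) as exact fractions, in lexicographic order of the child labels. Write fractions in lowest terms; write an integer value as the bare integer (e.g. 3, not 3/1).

179/6,121/6

step 1: merge (H,R) at d=50, Q=-187; branch lengths H→179/6, R→121/6; new cluster HR
  updated: d(HR,L)=25/2, d(HR,T)=20, d(HR,X)=11
step 2: merge (HR,L) at d=25/2, Q=-57; branch lengths HR→15/2, L→5; new cluster HLR
  updated: d(HLR,T)=53/4, d(HLR,X)=11/4
step 3: merge (HLR,T) at d=53/4, Q=-25; branch lengths HLR→7/2, T→39/4; new cluster HLRT
  updated: d(HLRT,X)=-3/4
step 4: merge (HLRT,X) at d=-3/4; branch lengths HLRT→-3/8, X→-3/8; new cluster HLRTX
final tree: ((((H:179/6,R:121/6):15/2,L:5):7/2,T:39/4):-3/8,X:-3/8)
total length: 75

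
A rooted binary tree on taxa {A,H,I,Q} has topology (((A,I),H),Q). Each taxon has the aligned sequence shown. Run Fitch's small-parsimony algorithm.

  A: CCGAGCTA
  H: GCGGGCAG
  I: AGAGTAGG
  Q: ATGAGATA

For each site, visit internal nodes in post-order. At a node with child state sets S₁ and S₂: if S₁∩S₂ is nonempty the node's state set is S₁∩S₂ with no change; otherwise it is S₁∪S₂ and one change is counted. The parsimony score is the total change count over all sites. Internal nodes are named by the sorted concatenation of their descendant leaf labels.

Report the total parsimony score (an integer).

AI@0: {C} ∪ {A} = {A,C} (union, +1)
AHI@0: {A,C} ∪ {G} = {A,C,G} (union, +1)
AHIQ@0: {A,C,G} ∩ {A} = {A} (intersection, +0)
AI@1: {C} ∪ {G} = {C,G} (union, +1)
AHI@1: {C,G} ∩ {C} = {C} (intersection, +0)
AHIQ@1: {C} ∪ {T} = {C,T} (union, +1)
AI@2: {G} ∪ {A} = {A,G} (union, +1)
AHI@2: {A,G} ∩ {G} = {G} (intersection, +0)
AHIQ@2: {G} ∩ {G} = {G} (intersection, +0)
AI@3: {A} ∪ {G} = {A,G} (union, +1)
AHI@3: {A,G} ∩ {G} = {G} (intersection, +0)
AHIQ@3: {G} ∪ {A} = {A,G} (union, +1)
AI@4: {G} ∪ {T} = {G,T} (union, +1)
AHI@4: {G,T} ∩ {G} = {G} (intersection, +0)
AHIQ@4: {G} ∩ {G} = {G} (intersection, +0)
AI@5: {C} ∪ {A} = {A,C} (union, +1)
AHI@5: {A,C} ∩ {C} = {C} (intersection, +0)
AHIQ@5: {C} ∪ {A} = {A,C} (union, +1)
AI@6: {T} ∪ {G} = {G,T} (union, +1)
AHI@6: {G,T} ∪ {A} = {A,G,T} (union, +1)
AHIQ@6: {A,G,T} ∩ {T} = {T} (intersection, +0)
AI@7: {A} ∪ {G} = {A,G} (union, +1)
AHI@7: {A,G} ∩ {G} = {G} (intersection, +0)
AHIQ@7: {G} ∪ {A} = {A,G} (union, +1)
per-site changes: [2, 2, 1, 2, 1, 2, 2, 2]; total = 14

14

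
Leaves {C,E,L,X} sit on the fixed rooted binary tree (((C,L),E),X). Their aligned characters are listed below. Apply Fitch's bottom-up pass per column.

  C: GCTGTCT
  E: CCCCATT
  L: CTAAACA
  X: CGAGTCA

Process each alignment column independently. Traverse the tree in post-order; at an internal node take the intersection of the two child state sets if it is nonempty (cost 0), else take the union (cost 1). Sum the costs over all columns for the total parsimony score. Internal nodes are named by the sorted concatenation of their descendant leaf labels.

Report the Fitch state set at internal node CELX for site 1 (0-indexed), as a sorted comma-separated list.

C,G

site 0, node CL: C={G} ∪ L={C} → {C,G} (+1)
site 0, node CEL: CL={C,G} ∩ E={C} → {C} (+0)
site 0, node CELX: CEL={C} ∩ X={C} → {C} (+0)
site 1, node CL: C={C} ∪ L={T} → {C,T} (+1)
site 1, node CEL: CL={C,T} ∩ E={C} → {C} (+0)
site 1, node CELX: CEL={C} ∪ X={G} → {C,G} (+1)
site 2, node CL: C={T} ∪ L={A} → {A,T} (+1)
site 2, node CEL: CL={A,T} ∪ E={C} → {A,C,T} (+1)
site 2, node CELX: CEL={A,C,T} ∩ X={A} → {A} (+0)
site 3, node CL: C={G} ∪ L={A} → {A,G} (+1)
site 3, node CEL: CL={A,G} ∪ E={C} → {A,C,G} (+1)
site 3, node CELX: CEL={A,C,G} ∩ X={G} → {G} (+0)
site 4, node CL: C={T} ∪ L={A} → {A,T} (+1)
site 4, node CEL: CL={A,T} ∩ E={A} → {A} (+0)
site 4, node CELX: CEL={A} ∪ X={T} → {A,T} (+1)
site 5, node CL: C={C} ∩ L={C} → {C} (+0)
site 5, node CEL: CL={C} ∪ E={T} → {C,T} (+1)
site 5, node CELX: CEL={C,T} ∩ X={C} → {C} (+0)
site 6, node CL: C={T} ∪ L={A} → {A,T} (+1)
site 6, node CEL: CL={A,T} ∩ E={T} → {T} (+0)
site 6, node CELX: CEL={T} ∪ X={A} → {A,T} (+1)
per-site changes: [1, 2, 2, 2, 2, 1, 2]; total = 12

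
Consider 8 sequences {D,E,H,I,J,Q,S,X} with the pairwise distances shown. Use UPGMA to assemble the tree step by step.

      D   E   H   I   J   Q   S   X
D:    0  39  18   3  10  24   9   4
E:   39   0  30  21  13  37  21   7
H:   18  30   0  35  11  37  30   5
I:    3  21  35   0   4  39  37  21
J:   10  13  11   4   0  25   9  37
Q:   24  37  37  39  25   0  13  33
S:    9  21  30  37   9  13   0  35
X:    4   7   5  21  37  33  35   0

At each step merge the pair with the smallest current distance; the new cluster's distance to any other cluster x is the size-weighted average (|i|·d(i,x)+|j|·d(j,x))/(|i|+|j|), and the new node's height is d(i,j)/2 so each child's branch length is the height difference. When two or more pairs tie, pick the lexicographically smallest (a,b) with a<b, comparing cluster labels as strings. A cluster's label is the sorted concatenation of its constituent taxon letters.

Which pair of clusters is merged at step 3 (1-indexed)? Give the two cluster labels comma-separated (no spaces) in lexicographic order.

1. join D+I (d=3) ⇒ DI; edges |D|=3/2, |I|=3/2
  updated: d(DI,E)=30, d(DI,H)=53/2, d(DI,J)=7, d(DI,Q)=63/2, d(DI,S)=23, d(DI,X)=25/2
2. join H+X (d=5) ⇒ HX; edges |H|=5/2, |X|=5/2
  updated: d(DI,HX)=39/2, d(E,HX)=37/2, d(HX,J)=24, d(HX,Q)=35, d(HX,S)=65/2
3. join DI+J (d=7) ⇒ DIJ; edges |DI|=2, |J|=7/2
  updated: d(DIJ,E)=73/3, d(DIJ,HX)=21, d(DIJ,Q)=88/3, d(DIJ,S)=55/3
4. join Q+S (d=13) ⇒ QS; edges |Q|=13/2, |S|=13/2
  updated: d(DIJ,QS)=143/6, d(E,QS)=29, d(HX,QS)=135/4
5. join E+HX (d=37/2) ⇒ EHX; edges |E|=37/4, |HX|=27/4
  updated: d(DIJ,EHX)=199/9, d(EHX,QS)=193/6
6. join DIJ+EHX (d=199/9) ⇒ DEHIJX; edges |DIJ|=68/9, |EHX|=65/36
  updated: d(DEHIJX,QS)=28
7. join DEHIJX+QS (d=28) ⇒ DEHIJQSX; edges |DEHIJX|=53/18, |QS|=15/2
final tree: ((((D:3/2,I:3/2):2,J:7/2):68/9,(E:37/4,(H:5/2,X:5/2):27/4):65/36):53/18,(Q:13/2,S:13/2):15/2)
total length: 2243/36

DI,J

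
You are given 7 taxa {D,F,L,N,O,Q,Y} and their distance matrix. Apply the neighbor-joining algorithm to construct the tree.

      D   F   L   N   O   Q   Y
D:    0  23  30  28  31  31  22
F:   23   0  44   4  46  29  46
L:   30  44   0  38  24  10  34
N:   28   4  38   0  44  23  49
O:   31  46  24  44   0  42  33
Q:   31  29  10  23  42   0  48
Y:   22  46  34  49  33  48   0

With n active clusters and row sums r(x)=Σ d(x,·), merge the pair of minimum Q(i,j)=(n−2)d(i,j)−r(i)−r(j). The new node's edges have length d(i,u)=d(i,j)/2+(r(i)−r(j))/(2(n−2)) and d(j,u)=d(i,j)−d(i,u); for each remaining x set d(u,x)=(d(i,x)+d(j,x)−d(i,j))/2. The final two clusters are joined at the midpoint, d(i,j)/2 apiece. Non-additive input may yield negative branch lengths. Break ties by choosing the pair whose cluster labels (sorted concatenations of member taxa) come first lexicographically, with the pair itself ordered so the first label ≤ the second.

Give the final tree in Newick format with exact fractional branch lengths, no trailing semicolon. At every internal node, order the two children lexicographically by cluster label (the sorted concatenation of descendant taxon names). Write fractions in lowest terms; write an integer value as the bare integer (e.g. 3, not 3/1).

1. join F+N (d=4, Q=-358) ⇒ FN; edges |F|=13/5, |N|=7/5
  updated: d(D,FN)=47/2, d(FN,L)=39, d(FN,O)=43, d(FN,Q)=24, d(FN,Y)=91/2
2. join L+Q (d=10, Q=-252) ⇒ LQ; edges |L|=11/4, |Q|=29/4
  updated: d(D,LQ)=51/2, d(FN,LQ)=53/2, d(LQ,O)=28, d(LQ,Y)=36
3. join FN+LQ (d=53/2, Q=-175) ⇒ FLNQ; edges |FN|=17, |LQ|=19/2
  updated: d(D,FLNQ)=45/4, d(FLNQ,O)=89/4, d(FLNQ,Y)=55/2
4. join D+FLNQ (d=45/4, Q=-411/4) ⇒ DFLNQ; edges |D|=103/16, |FLNQ|=77/16
  updated: d(DFLNQ,O)=21, d(DFLNQ,Y)=153/8
5. join DFLNQ+O (d=21, Q=-585/8) ⇒ DFLNOQ; edges |DFLNQ|=57/16, |O|=279/16
  updated: d(DFLNOQ,Y)=249/16
6. join DFLNOQ+Y (d=249/16) ⇒ DFLNOQY; edges |DFLNOQ|=249/32, |Y|=249/32
final tree: (((D:103/16,((F:13/5,N:7/5):17,(L:11/4,Q:29/4):19/2):77/16):57/16,O:279/16):249/32,Y:249/32)
total length: 1413/16

(((D:103/16,((F:13/5,N:7/5):17,(L:11/4,Q:29/4):19/2):77/16):57/16,O:279/16):249/32,Y:249/32)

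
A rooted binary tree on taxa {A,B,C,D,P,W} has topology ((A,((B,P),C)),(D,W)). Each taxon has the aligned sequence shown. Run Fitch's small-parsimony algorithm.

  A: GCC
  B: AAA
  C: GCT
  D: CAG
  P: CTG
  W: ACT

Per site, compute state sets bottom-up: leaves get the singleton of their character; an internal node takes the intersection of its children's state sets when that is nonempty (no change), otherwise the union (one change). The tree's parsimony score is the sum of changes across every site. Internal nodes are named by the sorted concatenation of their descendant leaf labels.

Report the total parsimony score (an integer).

BP@0: {A} ∪ {C} = {A,C} (union, +1)
BCP@0: {A,C} ∪ {G} = {A,C,G} (union, +1)
ABCP@0: {G} ∩ {A,C,G} = {G} (intersection, +0)
DW@0: {C} ∪ {A} = {A,C} (union, +1)
ABCDPW@0: {G} ∪ {A,C} = {A,C,G} (union, +1)
BP@1: {A} ∪ {T} = {A,T} (union, +1)
BCP@1: {A,T} ∪ {C} = {A,C,T} (union, +1)
ABCP@1: {C} ∩ {A,C,T} = {C} (intersection, +0)
DW@1: {A} ∪ {C} = {A,C} (union, +1)
ABCDPW@1: {C} ∩ {A,C} = {C} (intersection, +0)
BP@2: {A} ∪ {G} = {A,G} (union, +1)
BCP@2: {A,G} ∪ {T} = {A,G,T} (union, +1)
ABCP@2: {C} ∪ {A,G,T} = {A,C,G,T} (union, +1)
DW@2: {G} ∪ {T} = {G,T} (union, +1)
ABCDPW@2: {A,C,G,T} ∩ {G,T} = {G,T} (intersection, +0)
per-site changes: [4, 3, 4]; total = 11

11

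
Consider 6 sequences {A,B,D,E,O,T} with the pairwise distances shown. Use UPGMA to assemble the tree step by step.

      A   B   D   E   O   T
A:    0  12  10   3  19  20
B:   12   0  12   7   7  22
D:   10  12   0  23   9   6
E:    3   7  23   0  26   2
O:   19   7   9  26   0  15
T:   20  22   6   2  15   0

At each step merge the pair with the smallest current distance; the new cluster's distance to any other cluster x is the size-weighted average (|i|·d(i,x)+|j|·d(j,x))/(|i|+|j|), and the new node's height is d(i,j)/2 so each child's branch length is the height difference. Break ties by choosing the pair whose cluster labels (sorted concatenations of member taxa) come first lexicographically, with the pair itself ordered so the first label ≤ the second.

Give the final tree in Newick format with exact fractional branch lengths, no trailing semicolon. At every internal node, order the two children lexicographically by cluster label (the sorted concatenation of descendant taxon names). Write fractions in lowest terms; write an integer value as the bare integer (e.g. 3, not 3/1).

1. join E+T (d=2) ⇒ ET; edges |E|=1, |T|=1
  updated: d(A,ET)=23/2, d(B,ET)=29/2, d(D,ET)=29/2, d(ET,O)=41/2
2. join B+O (d=7) ⇒ BO; edges |B|=7/2, |O|=7/2
  updated: d(A,BO)=31/2, d(BO,D)=21/2, d(BO,ET)=35/2
3. join A+D (d=10) ⇒ AD; edges |A|=5, |D|=5
  updated: d(AD,BO)=13, d(AD,ET)=13
4. join AD+BO (d=13) ⇒ ABDO; edges |AD|=3/2, |BO|=3
  updated: d(ABDO,ET)=61/4
5. join ABDO+ET (d=61/4) ⇒ ABDEOT; edges |ABDO|=9/8, |ET|=53/8
final tree: (((A:5,D:5):3/2,(B:7/2,O:7/2):3):9/8,(E:1,T:1):53/8)
total length: 125/4

(((A:5,D:5):3/2,(B:7/2,O:7/2):3):9/8,(E:1,T:1):53/8)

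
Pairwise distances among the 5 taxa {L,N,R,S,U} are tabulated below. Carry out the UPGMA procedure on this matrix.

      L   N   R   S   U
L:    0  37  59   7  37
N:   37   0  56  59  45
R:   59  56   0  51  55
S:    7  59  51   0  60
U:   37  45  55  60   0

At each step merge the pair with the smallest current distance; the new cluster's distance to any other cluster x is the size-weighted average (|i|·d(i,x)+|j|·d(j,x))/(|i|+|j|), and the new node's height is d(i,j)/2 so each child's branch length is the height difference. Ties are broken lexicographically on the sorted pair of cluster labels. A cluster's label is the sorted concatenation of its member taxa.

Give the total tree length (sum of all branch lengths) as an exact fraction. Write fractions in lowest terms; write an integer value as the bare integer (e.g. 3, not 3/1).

1. join L+S (d=7) ⇒ LS; edges |L|=7/2, |S|=7/2
  updated: d(LS,N)=48, d(LS,R)=55, d(LS,U)=97/2
2. join N+U (d=45) ⇒ NU; edges |N|=45/2, |U|=45/2
  updated: d(LS,NU)=193/4, d(NU,R)=111/2
3. join LS+NU (d=193/4) ⇒ LNSU; edges |LS|=165/8, |NU|=13/8
  updated: d(LNSU,R)=221/4
4. join LNSU+R (d=221/4) ⇒ LNRSU; edges |LNSU|=7/2, |R|=221/8
final tree: (((L:7/2,S:7/2):165/8,(N:45/2,U:45/2):13/8):7/2,R:221/8)
total length: 843/8

843/8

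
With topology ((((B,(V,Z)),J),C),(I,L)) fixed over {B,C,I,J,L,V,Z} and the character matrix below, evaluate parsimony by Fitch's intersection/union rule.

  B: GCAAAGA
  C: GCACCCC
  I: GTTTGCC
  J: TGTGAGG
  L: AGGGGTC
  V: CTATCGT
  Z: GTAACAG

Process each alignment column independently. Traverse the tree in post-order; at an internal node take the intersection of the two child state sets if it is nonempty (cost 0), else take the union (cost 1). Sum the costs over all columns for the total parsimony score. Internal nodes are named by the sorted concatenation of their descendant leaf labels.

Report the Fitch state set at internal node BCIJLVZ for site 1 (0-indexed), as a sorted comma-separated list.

VZ@0: {C} ∪ {G} = {C,G} (union, +1)
BVZ@0: {G} ∩ {C,G} = {G} (intersection, +0)
BJVZ@0: {G} ∪ {T} = {G,T} (union, +1)
BCJVZ@0: {G,T} ∩ {G} = {G} (intersection, +0)
IL@0: {G} ∪ {A} = {A,G} (union, +1)
BCIJLVZ@0: {G} ∩ {A,G} = {G} (intersection, +0)
VZ@1: {T} ∩ {T} = {T} (intersection, +0)
BVZ@1: {C} ∪ {T} = {C,T} (union, +1)
BJVZ@1: {C,T} ∪ {G} = {C,G,T} (union, +1)
BCJVZ@1: {C,G,T} ∩ {C} = {C} (intersection, +0)
IL@1: {T} ∪ {G} = {G,T} (union, +1)
BCIJLVZ@1: {C} ∪ {G,T} = {C,G,T} (union, +1)
VZ@2: {A} ∩ {A} = {A} (intersection, +0)
BVZ@2: {A} ∩ {A} = {A} (intersection, +0)
BJVZ@2: {A} ∪ {T} = {A,T} (union, +1)
BCJVZ@2: {A,T} ∩ {A} = {A} (intersection, +0)
IL@2: {T} ∪ {G} = {G,T} (union, +1)
BCIJLVZ@2: {A} ∪ {G,T} = {A,G,T} (union, +1)
VZ@3: {T} ∪ {A} = {A,T} (union, +1)
BVZ@3: {A} ∩ {A,T} = {A} (intersection, +0)
BJVZ@3: {A} ∪ {G} = {A,G} (union, +1)
BCJVZ@3: {A,G} ∪ {C} = {A,C,G} (union, +1)
IL@3: {T} ∪ {G} = {G,T} (union, +1)
BCIJLVZ@3: {A,C,G} ∩ {G,T} = {G} (intersection, +0)
VZ@4: {C} ∩ {C} = {C} (intersection, +0)
BVZ@4: {A} ∪ {C} = {A,C} (union, +1)
BJVZ@4: {A,C} ∩ {A} = {A} (intersection, +0)
BCJVZ@4: {A} ∪ {C} = {A,C} (union, +1)
IL@4: {G} ∩ {G} = {G} (intersection, +0)
BCIJLVZ@4: {A,C} ∪ {G} = {A,C,G} (union, +1)
VZ@5: {G} ∪ {A} = {A,G} (union, +1)
BVZ@5: {G} ∩ {A,G} = {G} (intersection, +0)
BJVZ@5: {G} ∩ {G} = {G} (intersection, +0)
BCJVZ@5: {G} ∪ {C} = {C,G} (union, +1)
IL@5: {C} ∪ {T} = {C,T} (union, +1)
BCIJLVZ@5: {C,G} ∩ {C,T} = {C} (intersection, +0)
VZ@6: {T} ∪ {G} = {G,T} (union, +1)
BVZ@6: {A} ∪ {G,T} = {A,G,T} (union, +1)
BJVZ@6: {A,G,T} ∩ {G} = {G} (intersection, +0)
BCJVZ@6: {G} ∪ {C} = {C,G} (union, +1)
IL@6: {C} ∩ {C} = {C} (intersection, +0)
BCIJLVZ@6: {C,G} ∩ {C} = {C} (intersection, +0)
per-site changes: [3, 4, 3, 4, 3, 3, 3]; total = 23

C,G,T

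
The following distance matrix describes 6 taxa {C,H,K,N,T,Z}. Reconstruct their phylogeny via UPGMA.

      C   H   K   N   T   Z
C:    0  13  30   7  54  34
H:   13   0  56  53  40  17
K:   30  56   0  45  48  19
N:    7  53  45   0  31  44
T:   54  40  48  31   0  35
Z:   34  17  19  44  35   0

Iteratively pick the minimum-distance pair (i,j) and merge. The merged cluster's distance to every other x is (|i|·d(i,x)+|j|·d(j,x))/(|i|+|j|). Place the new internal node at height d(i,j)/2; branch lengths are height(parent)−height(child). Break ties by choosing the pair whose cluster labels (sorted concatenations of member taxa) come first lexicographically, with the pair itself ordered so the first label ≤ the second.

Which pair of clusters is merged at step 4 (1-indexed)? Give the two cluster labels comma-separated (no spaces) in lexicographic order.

CHNZ,K

iteration 1: select C,N (d=7); attach at lengths (7/2, 7/2); label the merged cluster CN
  updated: d(CN,H)=33, d(CN,K)=75/2, d(CN,T)=85/2, d(CN,Z)=39
iteration 2: select H,Z (d=17); attach at lengths (17/2, 17/2); label the merged cluster HZ
  updated: d(CN,HZ)=36, d(HZ,K)=75/2, d(HZ,T)=75/2
iteration 3: select CN,HZ (d=36); attach at lengths (29/2, 19/2); label the merged cluster CHNZ
  updated: d(CHNZ,K)=75/2, d(CHNZ,T)=40
iteration 4: select CHNZ,K (d=75/2); attach at lengths (3/4, 75/4); label the merged cluster CHKNZ
  updated: d(CHKNZ,T)=208/5
iteration 5: select CHKNZ,T (d=208/5); attach at lengths (41/20, 104/5); label the merged cluster CHKNTZ
final tree: ((((C:7/2,N:7/2):29/2,(H:17/2,Z:17/2):19/2):3/4,K:75/4):41/20,T:104/5)
total length: 1807/20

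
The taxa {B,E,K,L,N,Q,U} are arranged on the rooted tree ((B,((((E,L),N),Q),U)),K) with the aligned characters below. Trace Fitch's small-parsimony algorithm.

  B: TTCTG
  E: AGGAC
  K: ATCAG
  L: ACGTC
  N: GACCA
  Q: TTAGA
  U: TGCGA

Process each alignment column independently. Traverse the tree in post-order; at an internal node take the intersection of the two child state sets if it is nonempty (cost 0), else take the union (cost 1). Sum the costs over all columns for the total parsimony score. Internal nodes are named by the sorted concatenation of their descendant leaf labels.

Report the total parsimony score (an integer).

[col 0] EL: children E:{A}, L:{A} ∩→ {A}; cost 0
[col 0] ELN: children EL:{A}, N:{G} ∪→ {A,G}; cost 1
[col 0] ELNQ: children ELN:{A,G}, Q:{T} ∪→ {A,G,T}; cost 1
[col 0] ELNQU: children ELNQ:{A,G,T}, U:{T} ∩→ {T}; cost 0
[col 0] BELNQU: children B:{T}, ELNQU:{T} ∩→ {T}; cost 0
[col 0] BEKLNQU: children BELNQU:{T}, K:{A} ∪→ {A,T}; cost 1
[col 1] EL: children E:{G}, L:{C} ∪→ {C,G}; cost 1
[col 1] ELN: children EL:{C,G}, N:{A} ∪→ {A,C,G}; cost 1
[col 1] ELNQ: children ELN:{A,C,G}, Q:{T} ∪→ {A,C,G,T}; cost 1
[col 1] ELNQU: children ELNQ:{A,C,G,T}, U:{G} ∩→ {G}; cost 0
[col 1] BELNQU: children B:{T}, ELNQU:{G} ∪→ {G,T}; cost 1
[col 1] BEKLNQU: children BELNQU:{G,T}, K:{T} ∩→ {T}; cost 0
[col 2] EL: children E:{G}, L:{G} ∩→ {G}; cost 0
[col 2] ELN: children EL:{G}, N:{C} ∪→ {C,G}; cost 1
[col 2] ELNQ: children ELN:{C,G}, Q:{A} ∪→ {A,C,G}; cost 1
[col 2] ELNQU: children ELNQ:{A,C,G}, U:{C} ∩→ {C}; cost 0
[col 2] BELNQU: children B:{C}, ELNQU:{C} ∩→ {C}; cost 0
[col 2] BEKLNQU: children BELNQU:{C}, K:{C} ∩→ {C}; cost 0
[col 3] EL: children E:{A}, L:{T} ∪→ {A,T}; cost 1
[col 3] ELN: children EL:{A,T}, N:{C} ∪→ {A,C,T}; cost 1
[col 3] ELNQ: children ELN:{A,C,T}, Q:{G} ∪→ {A,C,G,T}; cost 1
[col 3] ELNQU: children ELNQ:{A,C,G,T}, U:{G} ∩→ {G}; cost 0
[col 3] BELNQU: children B:{T}, ELNQU:{G} ∪→ {G,T}; cost 1
[col 3] BEKLNQU: children BELNQU:{G,T}, K:{A} ∪→ {A,G,T}; cost 1
[col 4] EL: children E:{C}, L:{C} ∩→ {C}; cost 0
[col 4] ELN: children EL:{C}, N:{A} ∪→ {A,C}; cost 1
[col 4] ELNQ: children ELN:{A,C}, Q:{A} ∩→ {A}; cost 0
[col 4] ELNQU: children ELNQ:{A}, U:{A} ∩→ {A}; cost 0
[col 4] BELNQU: children B:{G}, ELNQU:{A} ∪→ {A,G}; cost 1
[col 4] BEKLNQU: children BELNQU:{A,G}, K:{G} ∩→ {G}; cost 0
per-site changes: [3, 4, 2, 5, 2]; total = 16

16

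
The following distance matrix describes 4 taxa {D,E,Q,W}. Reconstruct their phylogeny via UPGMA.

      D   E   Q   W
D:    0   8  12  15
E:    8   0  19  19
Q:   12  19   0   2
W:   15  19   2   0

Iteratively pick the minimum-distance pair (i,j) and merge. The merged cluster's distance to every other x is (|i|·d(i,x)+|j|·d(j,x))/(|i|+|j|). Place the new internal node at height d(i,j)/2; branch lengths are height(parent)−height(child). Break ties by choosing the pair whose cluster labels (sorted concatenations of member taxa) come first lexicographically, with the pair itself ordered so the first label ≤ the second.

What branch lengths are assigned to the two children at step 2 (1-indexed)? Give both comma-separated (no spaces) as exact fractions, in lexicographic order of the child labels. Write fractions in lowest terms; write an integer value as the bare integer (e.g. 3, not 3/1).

step 1: merge (Q,W) at d=2; branch lengths Q→1, W→1; new cluster QW
  updated: d(D,QW)=27/2, d(E,QW)=19
step 2: merge (D,E) at d=8; branch lengths D→4, E→4; new cluster DE
  updated: d(DE,QW)=65/4
step 3: merge (DE,QW) at d=65/4; branch lengths DE→33/8, QW→57/8; new cluster DEQW
final tree: ((D:4,E:4):33/8,(Q:1,W:1):57/8)
total length: 85/4

4,4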